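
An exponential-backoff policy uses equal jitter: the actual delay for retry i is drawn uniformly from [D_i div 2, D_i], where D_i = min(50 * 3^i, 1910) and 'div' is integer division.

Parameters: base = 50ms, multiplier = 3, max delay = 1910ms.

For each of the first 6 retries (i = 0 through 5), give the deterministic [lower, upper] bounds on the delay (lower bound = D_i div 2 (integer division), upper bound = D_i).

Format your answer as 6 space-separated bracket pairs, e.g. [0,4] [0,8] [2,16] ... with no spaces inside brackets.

Computing bounds per retry:
  i=0: D_i=min(50*3^0,1910)=50, bounds=[25,50]
  i=1: D_i=min(50*3^1,1910)=150, bounds=[75,150]
  i=2: D_i=min(50*3^2,1910)=450, bounds=[225,450]
  i=3: D_i=min(50*3^3,1910)=1350, bounds=[675,1350]
  i=4: D_i=min(50*3^4,1910)=1910, bounds=[955,1910]
  i=5: D_i=min(50*3^5,1910)=1910, bounds=[955,1910]

Answer: [25,50] [75,150] [225,450] [675,1350] [955,1910] [955,1910]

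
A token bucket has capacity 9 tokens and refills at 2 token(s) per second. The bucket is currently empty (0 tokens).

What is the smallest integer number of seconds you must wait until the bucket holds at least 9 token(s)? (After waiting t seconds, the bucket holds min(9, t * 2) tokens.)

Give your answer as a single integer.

Need t * 2 >= 9, so t >= 9/2.
Smallest integer t = ceil(9/2) = 5.

Answer: 5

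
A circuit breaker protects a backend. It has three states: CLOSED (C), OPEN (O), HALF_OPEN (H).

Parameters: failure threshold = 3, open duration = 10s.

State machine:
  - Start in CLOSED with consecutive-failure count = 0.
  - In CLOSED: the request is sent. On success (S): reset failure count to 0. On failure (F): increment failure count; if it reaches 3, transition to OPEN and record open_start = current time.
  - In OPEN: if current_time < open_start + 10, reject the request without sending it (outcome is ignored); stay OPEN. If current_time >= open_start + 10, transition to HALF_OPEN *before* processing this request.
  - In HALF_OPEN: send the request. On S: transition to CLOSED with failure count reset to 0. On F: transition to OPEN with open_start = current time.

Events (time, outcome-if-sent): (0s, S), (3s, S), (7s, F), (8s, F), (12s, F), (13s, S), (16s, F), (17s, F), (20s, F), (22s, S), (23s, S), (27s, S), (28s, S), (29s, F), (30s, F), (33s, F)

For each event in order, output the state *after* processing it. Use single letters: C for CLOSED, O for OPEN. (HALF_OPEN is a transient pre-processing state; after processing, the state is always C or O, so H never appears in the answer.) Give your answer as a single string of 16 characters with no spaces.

State after each event:
  event#1 t=0s outcome=S: state=CLOSED
  event#2 t=3s outcome=S: state=CLOSED
  event#3 t=7s outcome=F: state=CLOSED
  event#4 t=8s outcome=F: state=CLOSED
  event#5 t=12s outcome=F: state=OPEN
  event#6 t=13s outcome=S: state=OPEN
  event#7 t=16s outcome=F: state=OPEN
  event#8 t=17s outcome=F: state=OPEN
  event#9 t=20s outcome=F: state=OPEN
  event#10 t=22s outcome=S: state=CLOSED
  event#11 t=23s outcome=S: state=CLOSED
  event#12 t=27s outcome=S: state=CLOSED
  event#13 t=28s outcome=S: state=CLOSED
  event#14 t=29s outcome=F: state=CLOSED
  event#15 t=30s outcome=F: state=CLOSED
  event#16 t=33s outcome=F: state=OPEN

Answer: CCCCOOOOOCCCCCCO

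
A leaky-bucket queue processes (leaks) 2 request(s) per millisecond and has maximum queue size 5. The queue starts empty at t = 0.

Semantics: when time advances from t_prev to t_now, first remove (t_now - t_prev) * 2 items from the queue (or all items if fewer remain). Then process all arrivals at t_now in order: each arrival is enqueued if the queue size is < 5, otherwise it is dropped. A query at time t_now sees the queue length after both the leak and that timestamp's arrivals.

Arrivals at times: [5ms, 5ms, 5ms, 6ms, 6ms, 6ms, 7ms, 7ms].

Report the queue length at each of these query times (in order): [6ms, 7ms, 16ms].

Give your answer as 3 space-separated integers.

Queue lengths at query times:
  query t=6ms: backlog = 4
  query t=7ms: backlog = 4
  query t=16ms: backlog = 0

Answer: 4 4 0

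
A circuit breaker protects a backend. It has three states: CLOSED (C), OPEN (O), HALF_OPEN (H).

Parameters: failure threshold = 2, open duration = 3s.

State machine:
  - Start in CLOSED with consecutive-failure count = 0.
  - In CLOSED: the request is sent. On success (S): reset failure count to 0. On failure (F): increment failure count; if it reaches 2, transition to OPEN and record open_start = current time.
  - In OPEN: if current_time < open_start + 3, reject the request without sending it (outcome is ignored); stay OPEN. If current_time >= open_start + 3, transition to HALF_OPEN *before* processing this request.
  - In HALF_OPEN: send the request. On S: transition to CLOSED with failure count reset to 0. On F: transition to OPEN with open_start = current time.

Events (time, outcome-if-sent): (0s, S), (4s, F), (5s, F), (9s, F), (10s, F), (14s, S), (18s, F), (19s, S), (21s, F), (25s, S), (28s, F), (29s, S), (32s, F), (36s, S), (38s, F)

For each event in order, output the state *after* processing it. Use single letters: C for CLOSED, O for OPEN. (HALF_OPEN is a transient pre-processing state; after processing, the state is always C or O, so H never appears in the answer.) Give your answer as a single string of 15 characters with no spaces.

State after each event:
  event#1 t=0s outcome=S: state=CLOSED
  event#2 t=4s outcome=F: state=CLOSED
  event#3 t=5s outcome=F: state=OPEN
  event#4 t=9s outcome=F: state=OPEN
  event#5 t=10s outcome=F: state=OPEN
  event#6 t=14s outcome=S: state=CLOSED
  event#7 t=18s outcome=F: state=CLOSED
  event#8 t=19s outcome=S: state=CLOSED
  event#9 t=21s outcome=F: state=CLOSED
  event#10 t=25s outcome=S: state=CLOSED
  event#11 t=28s outcome=F: state=CLOSED
  event#12 t=29s outcome=S: state=CLOSED
  event#13 t=32s outcome=F: state=CLOSED
  event#14 t=36s outcome=S: state=CLOSED
  event#15 t=38s outcome=F: state=CLOSED

Answer: CCOOOCCCCCCCCCC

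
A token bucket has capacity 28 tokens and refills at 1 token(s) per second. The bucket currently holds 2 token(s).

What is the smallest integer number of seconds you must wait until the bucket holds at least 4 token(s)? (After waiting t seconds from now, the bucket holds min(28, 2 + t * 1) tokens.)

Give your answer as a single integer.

Need 2 + t * 1 >= 4, so t >= 2/1.
Smallest integer t = ceil(2/1) = 2.

Answer: 2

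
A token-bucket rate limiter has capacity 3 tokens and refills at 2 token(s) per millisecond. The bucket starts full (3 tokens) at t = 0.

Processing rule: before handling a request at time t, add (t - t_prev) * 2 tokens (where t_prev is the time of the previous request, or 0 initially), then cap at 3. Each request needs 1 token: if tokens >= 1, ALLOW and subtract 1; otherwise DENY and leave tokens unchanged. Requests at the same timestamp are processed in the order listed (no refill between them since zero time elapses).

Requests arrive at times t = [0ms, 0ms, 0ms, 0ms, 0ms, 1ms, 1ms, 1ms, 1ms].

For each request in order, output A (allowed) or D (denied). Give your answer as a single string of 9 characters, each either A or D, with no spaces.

Answer: AAADDAADD

Derivation:
Simulating step by step:
  req#1 t=0ms: ALLOW
  req#2 t=0ms: ALLOW
  req#3 t=0ms: ALLOW
  req#4 t=0ms: DENY
  req#5 t=0ms: DENY
  req#6 t=1ms: ALLOW
  req#7 t=1ms: ALLOW
  req#8 t=1ms: DENY
  req#9 t=1ms: DENY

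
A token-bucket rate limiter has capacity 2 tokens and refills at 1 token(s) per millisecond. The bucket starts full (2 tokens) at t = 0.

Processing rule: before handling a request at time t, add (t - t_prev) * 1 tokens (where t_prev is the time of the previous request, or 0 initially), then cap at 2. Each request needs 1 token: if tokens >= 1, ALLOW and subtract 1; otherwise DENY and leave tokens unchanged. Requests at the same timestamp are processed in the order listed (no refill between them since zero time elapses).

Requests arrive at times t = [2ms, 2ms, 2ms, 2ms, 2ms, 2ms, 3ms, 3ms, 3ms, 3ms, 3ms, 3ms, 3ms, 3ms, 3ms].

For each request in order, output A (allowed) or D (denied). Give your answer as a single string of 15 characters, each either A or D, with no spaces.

Answer: AADDDDADDDDDDDD

Derivation:
Simulating step by step:
  req#1 t=2ms: ALLOW
  req#2 t=2ms: ALLOW
  req#3 t=2ms: DENY
  req#4 t=2ms: DENY
  req#5 t=2ms: DENY
  req#6 t=2ms: DENY
  req#7 t=3ms: ALLOW
  req#8 t=3ms: DENY
  req#9 t=3ms: DENY
  req#10 t=3ms: DENY
  req#11 t=3ms: DENY
  req#12 t=3ms: DENY
  req#13 t=3ms: DENY
  req#14 t=3ms: DENY
  req#15 t=3ms: DENY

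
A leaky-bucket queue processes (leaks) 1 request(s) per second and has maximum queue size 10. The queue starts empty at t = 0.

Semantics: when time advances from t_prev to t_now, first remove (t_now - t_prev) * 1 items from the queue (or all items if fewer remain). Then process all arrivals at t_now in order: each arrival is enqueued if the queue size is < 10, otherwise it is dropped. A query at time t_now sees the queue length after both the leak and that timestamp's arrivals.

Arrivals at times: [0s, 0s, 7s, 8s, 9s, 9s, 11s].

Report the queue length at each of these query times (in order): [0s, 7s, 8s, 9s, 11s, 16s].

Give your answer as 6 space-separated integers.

Answer: 2 1 1 2 1 0

Derivation:
Queue lengths at query times:
  query t=0s: backlog = 2
  query t=7s: backlog = 1
  query t=8s: backlog = 1
  query t=9s: backlog = 2
  query t=11s: backlog = 1
  query t=16s: backlog = 0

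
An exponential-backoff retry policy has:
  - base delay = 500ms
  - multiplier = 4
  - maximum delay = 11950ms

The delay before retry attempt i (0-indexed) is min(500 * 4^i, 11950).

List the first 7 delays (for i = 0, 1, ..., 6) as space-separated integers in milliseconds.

Answer: 500 2000 8000 11950 11950 11950 11950

Derivation:
Computing each delay:
  i=0: min(500*4^0, 11950) = 500
  i=1: min(500*4^1, 11950) = 2000
  i=2: min(500*4^2, 11950) = 8000
  i=3: min(500*4^3, 11950) = 11950
  i=4: min(500*4^4, 11950) = 11950
  i=5: min(500*4^5, 11950) = 11950
  i=6: min(500*4^6, 11950) = 11950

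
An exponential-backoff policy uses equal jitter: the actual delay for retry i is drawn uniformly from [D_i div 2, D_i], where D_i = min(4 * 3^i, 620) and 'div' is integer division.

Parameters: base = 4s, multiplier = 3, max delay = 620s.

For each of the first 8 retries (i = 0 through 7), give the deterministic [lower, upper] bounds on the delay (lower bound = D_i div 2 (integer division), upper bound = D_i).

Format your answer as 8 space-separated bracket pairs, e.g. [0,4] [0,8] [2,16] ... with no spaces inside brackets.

Computing bounds per retry:
  i=0: D_i=min(4*3^0,620)=4, bounds=[2,4]
  i=1: D_i=min(4*3^1,620)=12, bounds=[6,12]
  i=2: D_i=min(4*3^2,620)=36, bounds=[18,36]
  i=3: D_i=min(4*3^3,620)=108, bounds=[54,108]
  i=4: D_i=min(4*3^4,620)=324, bounds=[162,324]
  i=5: D_i=min(4*3^5,620)=620, bounds=[310,620]
  i=6: D_i=min(4*3^6,620)=620, bounds=[310,620]
  i=7: D_i=min(4*3^7,620)=620, bounds=[310,620]

Answer: [2,4] [6,12] [18,36] [54,108] [162,324] [310,620] [310,620] [310,620]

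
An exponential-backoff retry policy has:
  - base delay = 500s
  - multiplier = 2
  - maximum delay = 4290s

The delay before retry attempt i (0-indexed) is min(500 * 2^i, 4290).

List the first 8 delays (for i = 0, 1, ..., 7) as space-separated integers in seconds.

Answer: 500 1000 2000 4000 4290 4290 4290 4290

Derivation:
Computing each delay:
  i=0: min(500*2^0, 4290) = 500
  i=1: min(500*2^1, 4290) = 1000
  i=2: min(500*2^2, 4290) = 2000
  i=3: min(500*2^3, 4290) = 4000
  i=4: min(500*2^4, 4290) = 4290
  i=5: min(500*2^5, 4290) = 4290
  i=6: min(500*2^6, 4290) = 4290
  i=7: min(500*2^7, 4290) = 4290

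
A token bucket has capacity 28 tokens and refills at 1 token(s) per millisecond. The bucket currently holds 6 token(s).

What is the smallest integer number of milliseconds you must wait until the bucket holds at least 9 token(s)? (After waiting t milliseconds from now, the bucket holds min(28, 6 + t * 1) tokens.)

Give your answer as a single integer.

Need 6 + t * 1 >= 9, so t >= 3/1.
Smallest integer t = ceil(3/1) = 3.

Answer: 3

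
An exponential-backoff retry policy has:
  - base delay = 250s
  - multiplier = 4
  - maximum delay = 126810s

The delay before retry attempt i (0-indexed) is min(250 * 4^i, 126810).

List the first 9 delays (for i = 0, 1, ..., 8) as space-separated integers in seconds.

Answer: 250 1000 4000 16000 64000 126810 126810 126810 126810

Derivation:
Computing each delay:
  i=0: min(250*4^0, 126810) = 250
  i=1: min(250*4^1, 126810) = 1000
  i=2: min(250*4^2, 126810) = 4000
  i=3: min(250*4^3, 126810) = 16000
  i=4: min(250*4^4, 126810) = 64000
  i=5: min(250*4^5, 126810) = 126810
  i=6: min(250*4^6, 126810) = 126810
  i=7: min(250*4^7, 126810) = 126810
  i=8: min(250*4^8, 126810) = 126810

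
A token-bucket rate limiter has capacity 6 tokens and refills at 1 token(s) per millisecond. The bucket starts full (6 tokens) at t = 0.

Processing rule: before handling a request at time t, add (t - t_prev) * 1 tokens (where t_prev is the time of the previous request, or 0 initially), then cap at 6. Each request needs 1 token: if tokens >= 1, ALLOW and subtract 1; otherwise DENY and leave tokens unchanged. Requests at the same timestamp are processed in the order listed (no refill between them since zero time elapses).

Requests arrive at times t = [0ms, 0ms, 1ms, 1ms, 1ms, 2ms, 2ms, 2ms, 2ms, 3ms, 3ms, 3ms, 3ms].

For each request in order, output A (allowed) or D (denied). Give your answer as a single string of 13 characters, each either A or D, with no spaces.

Answer: AAAAAAAADADDD

Derivation:
Simulating step by step:
  req#1 t=0ms: ALLOW
  req#2 t=0ms: ALLOW
  req#3 t=1ms: ALLOW
  req#4 t=1ms: ALLOW
  req#5 t=1ms: ALLOW
  req#6 t=2ms: ALLOW
  req#7 t=2ms: ALLOW
  req#8 t=2ms: ALLOW
  req#9 t=2ms: DENY
  req#10 t=3ms: ALLOW
  req#11 t=3ms: DENY
  req#12 t=3ms: DENY
  req#13 t=3ms: DENY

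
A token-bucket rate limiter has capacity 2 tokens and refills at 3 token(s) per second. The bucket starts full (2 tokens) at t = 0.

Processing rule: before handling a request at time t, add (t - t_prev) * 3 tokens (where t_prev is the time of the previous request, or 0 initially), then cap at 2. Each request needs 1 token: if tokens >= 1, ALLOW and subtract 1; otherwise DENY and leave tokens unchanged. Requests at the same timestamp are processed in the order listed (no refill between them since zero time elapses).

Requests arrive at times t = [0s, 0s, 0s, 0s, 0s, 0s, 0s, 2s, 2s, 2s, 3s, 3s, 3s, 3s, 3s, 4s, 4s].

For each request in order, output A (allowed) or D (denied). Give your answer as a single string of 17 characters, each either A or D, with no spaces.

Answer: AADDDDDAADAADDDAA

Derivation:
Simulating step by step:
  req#1 t=0s: ALLOW
  req#2 t=0s: ALLOW
  req#3 t=0s: DENY
  req#4 t=0s: DENY
  req#5 t=0s: DENY
  req#6 t=0s: DENY
  req#7 t=0s: DENY
  req#8 t=2s: ALLOW
  req#9 t=2s: ALLOW
  req#10 t=2s: DENY
  req#11 t=3s: ALLOW
  req#12 t=3s: ALLOW
  req#13 t=3s: DENY
  req#14 t=3s: DENY
  req#15 t=3s: DENY
  req#16 t=4s: ALLOW
  req#17 t=4s: ALLOW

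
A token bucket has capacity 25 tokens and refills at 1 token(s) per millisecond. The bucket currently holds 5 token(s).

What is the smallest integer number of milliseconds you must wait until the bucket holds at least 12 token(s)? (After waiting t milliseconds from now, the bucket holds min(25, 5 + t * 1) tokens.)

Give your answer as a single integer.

Answer: 7

Derivation:
Need 5 + t * 1 >= 12, so t >= 7/1.
Smallest integer t = ceil(7/1) = 7.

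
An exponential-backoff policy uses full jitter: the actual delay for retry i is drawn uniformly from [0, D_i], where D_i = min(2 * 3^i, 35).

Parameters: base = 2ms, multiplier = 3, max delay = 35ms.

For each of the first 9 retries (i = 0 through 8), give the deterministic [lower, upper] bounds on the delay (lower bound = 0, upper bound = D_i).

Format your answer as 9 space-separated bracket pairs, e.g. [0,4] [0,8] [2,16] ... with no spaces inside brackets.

Answer: [0,2] [0,6] [0,18] [0,35] [0,35] [0,35] [0,35] [0,35] [0,35]

Derivation:
Computing bounds per retry:
  i=0: D_i=min(2*3^0,35)=2, bounds=[0,2]
  i=1: D_i=min(2*3^1,35)=6, bounds=[0,6]
  i=2: D_i=min(2*3^2,35)=18, bounds=[0,18]
  i=3: D_i=min(2*3^3,35)=35, bounds=[0,35]
  i=4: D_i=min(2*3^4,35)=35, bounds=[0,35]
  i=5: D_i=min(2*3^5,35)=35, bounds=[0,35]
  i=6: D_i=min(2*3^6,35)=35, bounds=[0,35]
  i=7: D_i=min(2*3^7,35)=35, bounds=[0,35]
  i=8: D_i=min(2*3^8,35)=35, bounds=[0,35]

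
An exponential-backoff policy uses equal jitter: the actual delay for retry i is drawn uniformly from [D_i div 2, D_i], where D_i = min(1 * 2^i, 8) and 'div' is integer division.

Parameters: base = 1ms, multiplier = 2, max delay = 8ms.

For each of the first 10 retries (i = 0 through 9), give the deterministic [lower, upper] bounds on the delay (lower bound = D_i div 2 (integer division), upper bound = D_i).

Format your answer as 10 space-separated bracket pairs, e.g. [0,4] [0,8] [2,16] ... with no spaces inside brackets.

Computing bounds per retry:
  i=0: D_i=min(1*2^0,8)=1, bounds=[0,1]
  i=1: D_i=min(1*2^1,8)=2, bounds=[1,2]
  i=2: D_i=min(1*2^2,8)=4, bounds=[2,4]
  i=3: D_i=min(1*2^3,8)=8, bounds=[4,8]
  i=4: D_i=min(1*2^4,8)=8, bounds=[4,8]
  i=5: D_i=min(1*2^5,8)=8, bounds=[4,8]
  i=6: D_i=min(1*2^6,8)=8, bounds=[4,8]
  i=7: D_i=min(1*2^7,8)=8, bounds=[4,8]
  i=8: D_i=min(1*2^8,8)=8, bounds=[4,8]
  i=9: D_i=min(1*2^9,8)=8, bounds=[4,8]

Answer: [0,1] [1,2] [2,4] [4,8] [4,8] [4,8] [4,8] [4,8] [4,8] [4,8]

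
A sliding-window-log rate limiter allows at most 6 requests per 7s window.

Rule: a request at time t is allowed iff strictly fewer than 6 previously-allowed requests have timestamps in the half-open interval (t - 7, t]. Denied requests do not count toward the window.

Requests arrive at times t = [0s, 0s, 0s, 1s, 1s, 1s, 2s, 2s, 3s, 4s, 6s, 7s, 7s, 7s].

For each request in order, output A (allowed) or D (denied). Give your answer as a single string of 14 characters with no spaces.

Answer: AAAAAADDDDDAAA

Derivation:
Tracking allowed requests in the window:
  req#1 t=0s: ALLOW
  req#2 t=0s: ALLOW
  req#3 t=0s: ALLOW
  req#4 t=1s: ALLOW
  req#5 t=1s: ALLOW
  req#6 t=1s: ALLOW
  req#7 t=2s: DENY
  req#8 t=2s: DENY
  req#9 t=3s: DENY
  req#10 t=4s: DENY
  req#11 t=6s: DENY
  req#12 t=7s: ALLOW
  req#13 t=7s: ALLOW
  req#14 t=7s: ALLOW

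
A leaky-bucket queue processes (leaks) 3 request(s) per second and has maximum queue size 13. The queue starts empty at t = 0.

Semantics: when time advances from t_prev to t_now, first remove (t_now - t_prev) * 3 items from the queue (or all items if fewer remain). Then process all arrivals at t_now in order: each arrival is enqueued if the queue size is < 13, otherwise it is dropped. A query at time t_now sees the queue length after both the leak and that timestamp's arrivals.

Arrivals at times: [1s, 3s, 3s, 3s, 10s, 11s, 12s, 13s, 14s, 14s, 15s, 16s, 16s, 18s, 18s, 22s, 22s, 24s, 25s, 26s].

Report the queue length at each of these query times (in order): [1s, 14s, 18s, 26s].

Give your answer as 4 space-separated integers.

Queue lengths at query times:
  query t=1s: backlog = 1
  query t=14s: backlog = 2
  query t=18s: backlog = 2
  query t=26s: backlog = 1

Answer: 1 2 2 1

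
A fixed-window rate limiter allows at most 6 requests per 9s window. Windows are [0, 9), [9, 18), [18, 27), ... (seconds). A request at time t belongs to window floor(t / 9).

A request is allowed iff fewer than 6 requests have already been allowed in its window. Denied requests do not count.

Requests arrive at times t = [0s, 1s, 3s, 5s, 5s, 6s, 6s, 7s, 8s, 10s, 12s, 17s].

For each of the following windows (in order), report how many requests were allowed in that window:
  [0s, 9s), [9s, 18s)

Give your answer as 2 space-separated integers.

Processing requests:
  req#1 t=0s (window 0): ALLOW
  req#2 t=1s (window 0): ALLOW
  req#3 t=3s (window 0): ALLOW
  req#4 t=5s (window 0): ALLOW
  req#5 t=5s (window 0): ALLOW
  req#6 t=6s (window 0): ALLOW
  req#7 t=6s (window 0): DENY
  req#8 t=7s (window 0): DENY
  req#9 t=8s (window 0): DENY
  req#10 t=10s (window 1): ALLOW
  req#11 t=12s (window 1): ALLOW
  req#12 t=17s (window 1): ALLOW

Allowed counts by window: 6 3

Answer: 6 3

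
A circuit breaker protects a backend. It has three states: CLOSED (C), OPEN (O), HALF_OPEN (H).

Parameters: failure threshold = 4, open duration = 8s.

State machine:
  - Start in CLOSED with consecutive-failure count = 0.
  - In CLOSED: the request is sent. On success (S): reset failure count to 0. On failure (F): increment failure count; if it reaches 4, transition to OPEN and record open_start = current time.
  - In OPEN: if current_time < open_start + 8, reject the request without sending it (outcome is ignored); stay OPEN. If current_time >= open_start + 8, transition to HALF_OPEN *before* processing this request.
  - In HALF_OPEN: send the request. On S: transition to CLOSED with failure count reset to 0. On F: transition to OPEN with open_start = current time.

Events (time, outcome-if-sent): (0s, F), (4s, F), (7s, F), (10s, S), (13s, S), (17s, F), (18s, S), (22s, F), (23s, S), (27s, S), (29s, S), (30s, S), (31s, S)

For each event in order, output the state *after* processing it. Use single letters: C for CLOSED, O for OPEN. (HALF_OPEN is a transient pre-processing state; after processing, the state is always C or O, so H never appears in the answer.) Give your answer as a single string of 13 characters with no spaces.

State after each event:
  event#1 t=0s outcome=F: state=CLOSED
  event#2 t=4s outcome=F: state=CLOSED
  event#3 t=7s outcome=F: state=CLOSED
  event#4 t=10s outcome=S: state=CLOSED
  event#5 t=13s outcome=S: state=CLOSED
  event#6 t=17s outcome=F: state=CLOSED
  event#7 t=18s outcome=S: state=CLOSED
  event#8 t=22s outcome=F: state=CLOSED
  event#9 t=23s outcome=S: state=CLOSED
  event#10 t=27s outcome=S: state=CLOSED
  event#11 t=29s outcome=S: state=CLOSED
  event#12 t=30s outcome=S: state=CLOSED
  event#13 t=31s outcome=S: state=CLOSED

Answer: CCCCCCCCCCCCC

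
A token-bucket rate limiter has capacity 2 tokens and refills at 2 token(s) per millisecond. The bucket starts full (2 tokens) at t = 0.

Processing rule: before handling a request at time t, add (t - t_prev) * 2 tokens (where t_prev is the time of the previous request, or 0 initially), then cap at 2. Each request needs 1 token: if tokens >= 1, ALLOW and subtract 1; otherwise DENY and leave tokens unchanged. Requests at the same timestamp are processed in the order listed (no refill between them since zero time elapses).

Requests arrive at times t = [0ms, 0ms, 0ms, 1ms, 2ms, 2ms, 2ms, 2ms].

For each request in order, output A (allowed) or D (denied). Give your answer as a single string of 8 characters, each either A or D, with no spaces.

Answer: AADAAADD

Derivation:
Simulating step by step:
  req#1 t=0ms: ALLOW
  req#2 t=0ms: ALLOW
  req#3 t=0ms: DENY
  req#4 t=1ms: ALLOW
  req#5 t=2ms: ALLOW
  req#6 t=2ms: ALLOW
  req#7 t=2ms: DENY
  req#8 t=2ms: DENY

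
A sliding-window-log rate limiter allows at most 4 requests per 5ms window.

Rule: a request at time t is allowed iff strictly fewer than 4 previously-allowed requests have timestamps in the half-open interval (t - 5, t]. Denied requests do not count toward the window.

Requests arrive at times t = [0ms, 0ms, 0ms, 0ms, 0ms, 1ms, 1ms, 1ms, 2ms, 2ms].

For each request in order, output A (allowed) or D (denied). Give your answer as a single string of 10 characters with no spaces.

Answer: AAAADDDDDD

Derivation:
Tracking allowed requests in the window:
  req#1 t=0ms: ALLOW
  req#2 t=0ms: ALLOW
  req#3 t=0ms: ALLOW
  req#4 t=0ms: ALLOW
  req#5 t=0ms: DENY
  req#6 t=1ms: DENY
  req#7 t=1ms: DENY
  req#8 t=1ms: DENY
  req#9 t=2ms: DENY
  req#10 t=2ms: DENY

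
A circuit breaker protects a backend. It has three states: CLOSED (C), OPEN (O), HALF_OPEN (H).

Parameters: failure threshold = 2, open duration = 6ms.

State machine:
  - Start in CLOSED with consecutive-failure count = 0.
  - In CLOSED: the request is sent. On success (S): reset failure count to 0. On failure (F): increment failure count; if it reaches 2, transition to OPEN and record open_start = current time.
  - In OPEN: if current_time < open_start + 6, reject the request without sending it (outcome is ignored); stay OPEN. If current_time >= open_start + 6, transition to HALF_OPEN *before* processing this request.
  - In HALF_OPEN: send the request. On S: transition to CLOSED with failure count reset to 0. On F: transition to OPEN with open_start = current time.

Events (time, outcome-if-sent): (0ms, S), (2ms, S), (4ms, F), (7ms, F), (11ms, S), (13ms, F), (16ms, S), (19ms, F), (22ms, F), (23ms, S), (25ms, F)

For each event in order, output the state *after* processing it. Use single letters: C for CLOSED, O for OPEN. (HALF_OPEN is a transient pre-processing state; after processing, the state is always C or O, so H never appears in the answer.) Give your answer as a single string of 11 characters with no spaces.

Answer: CCCOOOOOOOO

Derivation:
State after each event:
  event#1 t=0ms outcome=S: state=CLOSED
  event#2 t=2ms outcome=S: state=CLOSED
  event#3 t=4ms outcome=F: state=CLOSED
  event#4 t=7ms outcome=F: state=OPEN
  event#5 t=11ms outcome=S: state=OPEN
  event#6 t=13ms outcome=F: state=OPEN
  event#7 t=16ms outcome=S: state=OPEN
  event#8 t=19ms outcome=F: state=OPEN
  event#9 t=22ms outcome=F: state=OPEN
  event#10 t=23ms outcome=S: state=OPEN
  event#11 t=25ms outcome=F: state=OPEN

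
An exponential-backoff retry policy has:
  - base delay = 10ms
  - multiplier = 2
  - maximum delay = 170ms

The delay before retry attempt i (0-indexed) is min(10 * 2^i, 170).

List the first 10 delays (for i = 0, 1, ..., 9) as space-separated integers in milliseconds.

Answer: 10 20 40 80 160 170 170 170 170 170

Derivation:
Computing each delay:
  i=0: min(10*2^0, 170) = 10
  i=1: min(10*2^1, 170) = 20
  i=2: min(10*2^2, 170) = 40
  i=3: min(10*2^3, 170) = 80
  i=4: min(10*2^4, 170) = 160
  i=5: min(10*2^5, 170) = 170
  i=6: min(10*2^6, 170) = 170
  i=7: min(10*2^7, 170) = 170
  i=8: min(10*2^8, 170) = 170
  i=9: min(10*2^9, 170) = 170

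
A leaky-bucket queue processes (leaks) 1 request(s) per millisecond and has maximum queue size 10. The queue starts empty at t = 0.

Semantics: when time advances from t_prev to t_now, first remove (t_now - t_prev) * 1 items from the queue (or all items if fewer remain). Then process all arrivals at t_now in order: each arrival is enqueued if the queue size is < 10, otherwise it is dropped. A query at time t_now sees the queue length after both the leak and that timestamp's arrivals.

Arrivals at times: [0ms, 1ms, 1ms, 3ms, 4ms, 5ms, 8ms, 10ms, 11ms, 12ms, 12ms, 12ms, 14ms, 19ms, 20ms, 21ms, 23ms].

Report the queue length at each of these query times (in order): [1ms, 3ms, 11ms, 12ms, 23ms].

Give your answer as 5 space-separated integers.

Queue lengths at query times:
  query t=1ms: backlog = 2
  query t=3ms: backlog = 1
  query t=11ms: backlog = 1
  query t=12ms: backlog = 3
  query t=23ms: backlog = 1

Answer: 2 1 1 3 1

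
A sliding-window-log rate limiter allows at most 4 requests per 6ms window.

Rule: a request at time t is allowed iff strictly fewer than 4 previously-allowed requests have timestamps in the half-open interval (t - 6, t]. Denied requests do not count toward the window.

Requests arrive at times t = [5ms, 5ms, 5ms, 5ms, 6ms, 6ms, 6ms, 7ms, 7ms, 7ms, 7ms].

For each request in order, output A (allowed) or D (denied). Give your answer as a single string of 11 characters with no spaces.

Tracking allowed requests in the window:
  req#1 t=5ms: ALLOW
  req#2 t=5ms: ALLOW
  req#3 t=5ms: ALLOW
  req#4 t=5ms: ALLOW
  req#5 t=6ms: DENY
  req#6 t=6ms: DENY
  req#7 t=6ms: DENY
  req#8 t=7ms: DENY
  req#9 t=7ms: DENY
  req#10 t=7ms: DENY
  req#11 t=7ms: DENY

Answer: AAAADDDDDDD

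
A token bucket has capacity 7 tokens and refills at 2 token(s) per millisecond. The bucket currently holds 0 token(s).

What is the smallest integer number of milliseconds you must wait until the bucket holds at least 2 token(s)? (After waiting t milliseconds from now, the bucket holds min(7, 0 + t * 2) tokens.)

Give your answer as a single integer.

Answer: 1

Derivation:
Need 0 + t * 2 >= 2, so t >= 2/2.
Smallest integer t = ceil(2/2) = 1.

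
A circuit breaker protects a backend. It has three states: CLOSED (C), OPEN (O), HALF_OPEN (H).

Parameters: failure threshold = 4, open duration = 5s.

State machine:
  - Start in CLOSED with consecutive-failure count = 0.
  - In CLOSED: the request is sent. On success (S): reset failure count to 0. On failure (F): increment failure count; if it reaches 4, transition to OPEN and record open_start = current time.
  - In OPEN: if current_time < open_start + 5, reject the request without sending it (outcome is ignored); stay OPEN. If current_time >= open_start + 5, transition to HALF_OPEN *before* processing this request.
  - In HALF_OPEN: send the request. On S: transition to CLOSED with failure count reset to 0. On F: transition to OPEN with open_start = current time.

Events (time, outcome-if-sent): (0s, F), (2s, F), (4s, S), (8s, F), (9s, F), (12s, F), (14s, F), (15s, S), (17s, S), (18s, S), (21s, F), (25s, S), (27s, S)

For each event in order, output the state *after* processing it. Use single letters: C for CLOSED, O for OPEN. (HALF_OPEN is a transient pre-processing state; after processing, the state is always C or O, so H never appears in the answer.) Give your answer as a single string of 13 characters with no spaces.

State after each event:
  event#1 t=0s outcome=F: state=CLOSED
  event#2 t=2s outcome=F: state=CLOSED
  event#3 t=4s outcome=S: state=CLOSED
  event#4 t=8s outcome=F: state=CLOSED
  event#5 t=9s outcome=F: state=CLOSED
  event#6 t=12s outcome=F: state=CLOSED
  event#7 t=14s outcome=F: state=OPEN
  event#8 t=15s outcome=S: state=OPEN
  event#9 t=17s outcome=S: state=OPEN
  event#10 t=18s outcome=S: state=OPEN
  event#11 t=21s outcome=F: state=OPEN
  event#12 t=25s outcome=S: state=OPEN
  event#13 t=27s outcome=S: state=CLOSED

Answer: CCCCCCOOOOOOC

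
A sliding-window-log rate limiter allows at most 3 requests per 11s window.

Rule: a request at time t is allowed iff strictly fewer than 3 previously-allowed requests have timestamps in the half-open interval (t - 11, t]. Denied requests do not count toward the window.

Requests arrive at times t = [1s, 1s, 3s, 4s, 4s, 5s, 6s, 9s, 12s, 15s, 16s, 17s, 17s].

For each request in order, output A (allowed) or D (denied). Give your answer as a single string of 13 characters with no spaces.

Tracking allowed requests in the window:
  req#1 t=1s: ALLOW
  req#2 t=1s: ALLOW
  req#3 t=3s: ALLOW
  req#4 t=4s: DENY
  req#5 t=4s: DENY
  req#6 t=5s: DENY
  req#7 t=6s: DENY
  req#8 t=9s: DENY
  req#9 t=12s: ALLOW
  req#10 t=15s: ALLOW
  req#11 t=16s: ALLOW
  req#12 t=17s: DENY
  req#13 t=17s: DENY

Answer: AAADDDDDAAADD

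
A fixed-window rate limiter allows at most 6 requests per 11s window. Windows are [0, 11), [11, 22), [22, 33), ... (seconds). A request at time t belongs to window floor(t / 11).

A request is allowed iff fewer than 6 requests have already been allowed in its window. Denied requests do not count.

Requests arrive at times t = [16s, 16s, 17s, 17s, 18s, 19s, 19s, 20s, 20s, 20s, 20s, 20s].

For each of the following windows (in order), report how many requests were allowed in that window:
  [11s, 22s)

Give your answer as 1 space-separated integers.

Answer: 6

Derivation:
Processing requests:
  req#1 t=16s (window 1): ALLOW
  req#2 t=16s (window 1): ALLOW
  req#3 t=17s (window 1): ALLOW
  req#4 t=17s (window 1): ALLOW
  req#5 t=18s (window 1): ALLOW
  req#6 t=19s (window 1): ALLOW
  req#7 t=19s (window 1): DENY
  req#8 t=20s (window 1): DENY
  req#9 t=20s (window 1): DENY
  req#10 t=20s (window 1): DENY
  req#11 t=20s (window 1): DENY
  req#12 t=20s (window 1): DENY

Allowed counts by window: 6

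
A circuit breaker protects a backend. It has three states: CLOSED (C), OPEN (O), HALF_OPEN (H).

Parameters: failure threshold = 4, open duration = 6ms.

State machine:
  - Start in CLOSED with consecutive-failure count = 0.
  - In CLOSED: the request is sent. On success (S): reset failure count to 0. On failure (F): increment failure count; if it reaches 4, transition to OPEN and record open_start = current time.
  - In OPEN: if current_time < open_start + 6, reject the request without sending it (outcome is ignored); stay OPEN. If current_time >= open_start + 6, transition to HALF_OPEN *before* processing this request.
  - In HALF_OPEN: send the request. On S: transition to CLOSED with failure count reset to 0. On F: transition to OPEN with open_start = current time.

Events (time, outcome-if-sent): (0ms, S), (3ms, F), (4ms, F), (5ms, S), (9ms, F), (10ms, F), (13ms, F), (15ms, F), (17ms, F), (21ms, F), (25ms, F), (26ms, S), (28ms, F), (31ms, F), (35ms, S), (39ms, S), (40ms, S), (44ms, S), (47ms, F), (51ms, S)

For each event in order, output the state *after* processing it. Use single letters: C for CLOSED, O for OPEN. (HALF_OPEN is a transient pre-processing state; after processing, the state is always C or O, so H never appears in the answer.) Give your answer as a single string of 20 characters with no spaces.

Answer: CCCCCCCOOOOOOOCCCCCC

Derivation:
State after each event:
  event#1 t=0ms outcome=S: state=CLOSED
  event#2 t=3ms outcome=F: state=CLOSED
  event#3 t=4ms outcome=F: state=CLOSED
  event#4 t=5ms outcome=S: state=CLOSED
  event#5 t=9ms outcome=F: state=CLOSED
  event#6 t=10ms outcome=F: state=CLOSED
  event#7 t=13ms outcome=F: state=CLOSED
  event#8 t=15ms outcome=F: state=OPEN
  event#9 t=17ms outcome=F: state=OPEN
  event#10 t=21ms outcome=F: state=OPEN
  event#11 t=25ms outcome=F: state=OPEN
  event#12 t=26ms outcome=S: state=OPEN
  event#13 t=28ms outcome=F: state=OPEN
  event#14 t=31ms outcome=F: state=OPEN
  event#15 t=35ms outcome=S: state=CLOSED
  event#16 t=39ms outcome=S: state=CLOSED
  event#17 t=40ms outcome=S: state=CLOSED
  event#18 t=44ms outcome=S: state=CLOSED
  event#19 t=47ms outcome=F: state=CLOSED
  event#20 t=51ms outcome=S: state=CLOSED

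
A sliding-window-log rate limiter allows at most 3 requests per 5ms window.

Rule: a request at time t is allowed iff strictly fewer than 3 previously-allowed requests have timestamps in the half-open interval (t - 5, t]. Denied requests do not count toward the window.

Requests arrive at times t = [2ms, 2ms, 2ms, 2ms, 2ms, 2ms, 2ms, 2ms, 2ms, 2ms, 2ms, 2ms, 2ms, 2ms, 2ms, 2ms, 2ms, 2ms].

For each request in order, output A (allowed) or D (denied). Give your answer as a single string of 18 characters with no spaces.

Tracking allowed requests in the window:
  req#1 t=2ms: ALLOW
  req#2 t=2ms: ALLOW
  req#3 t=2ms: ALLOW
  req#4 t=2ms: DENY
  req#5 t=2ms: DENY
  req#6 t=2ms: DENY
  req#7 t=2ms: DENY
  req#8 t=2ms: DENY
  req#9 t=2ms: DENY
  req#10 t=2ms: DENY
  req#11 t=2ms: DENY
  req#12 t=2ms: DENY
  req#13 t=2ms: DENY
  req#14 t=2ms: DENY
  req#15 t=2ms: DENY
  req#16 t=2ms: DENY
  req#17 t=2ms: DENY
  req#18 t=2ms: DENY

Answer: AAADDDDDDDDDDDDDDD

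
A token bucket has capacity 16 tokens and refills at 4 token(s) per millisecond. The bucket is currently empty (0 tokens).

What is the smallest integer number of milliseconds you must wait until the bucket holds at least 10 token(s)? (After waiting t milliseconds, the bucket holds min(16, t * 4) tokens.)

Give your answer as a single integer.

Need t * 4 >= 10, so t >= 10/4.
Smallest integer t = ceil(10/4) = 3.

Answer: 3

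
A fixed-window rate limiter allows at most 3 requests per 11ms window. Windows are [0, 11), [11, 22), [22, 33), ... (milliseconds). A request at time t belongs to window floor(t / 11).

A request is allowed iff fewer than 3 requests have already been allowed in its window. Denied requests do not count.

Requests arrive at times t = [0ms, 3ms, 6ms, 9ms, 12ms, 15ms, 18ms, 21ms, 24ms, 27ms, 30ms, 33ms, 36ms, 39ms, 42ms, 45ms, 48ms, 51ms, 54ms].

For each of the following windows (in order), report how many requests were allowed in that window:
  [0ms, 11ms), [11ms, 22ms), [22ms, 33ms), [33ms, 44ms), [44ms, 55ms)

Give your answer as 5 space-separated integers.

Answer: 3 3 3 3 3

Derivation:
Processing requests:
  req#1 t=0ms (window 0): ALLOW
  req#2 t=3ms (window 0): ALLOW
  req#3 t=6ms (window 0): ALLOW
  req#4 t=9ms (window 0): DENY
  req#5 t=12ms (window 1): ALLOW
  req#6 t=15ms (window 1): ALLOW
  req#7 t=18ms (window 1): ALLOW
  req#8 t=21ms (window 1): DENY
  req#9 t=24ms (window 2): ALLOW
  req#10 t=27ms (window 2): ALLOW
  req#11 t=30ms (window 2): ALLOW
  req#12 t=33ms (window 3): ALLOW
  req#13 t=36ms (window 3): ALLOW
  req#14 t=39ms (window 3): ALLOW
  req#15 t=42ms (window 3): DENY
  req#16 t=45ms (window 4): ALLOW
  req#17 t=48ms (window 4): ALLOW
  req#18 t=51ms (window 4): ALLOW
  req#19 t=54ms (window 4): DENY

Allowed counts by window: 3 3 3 3 3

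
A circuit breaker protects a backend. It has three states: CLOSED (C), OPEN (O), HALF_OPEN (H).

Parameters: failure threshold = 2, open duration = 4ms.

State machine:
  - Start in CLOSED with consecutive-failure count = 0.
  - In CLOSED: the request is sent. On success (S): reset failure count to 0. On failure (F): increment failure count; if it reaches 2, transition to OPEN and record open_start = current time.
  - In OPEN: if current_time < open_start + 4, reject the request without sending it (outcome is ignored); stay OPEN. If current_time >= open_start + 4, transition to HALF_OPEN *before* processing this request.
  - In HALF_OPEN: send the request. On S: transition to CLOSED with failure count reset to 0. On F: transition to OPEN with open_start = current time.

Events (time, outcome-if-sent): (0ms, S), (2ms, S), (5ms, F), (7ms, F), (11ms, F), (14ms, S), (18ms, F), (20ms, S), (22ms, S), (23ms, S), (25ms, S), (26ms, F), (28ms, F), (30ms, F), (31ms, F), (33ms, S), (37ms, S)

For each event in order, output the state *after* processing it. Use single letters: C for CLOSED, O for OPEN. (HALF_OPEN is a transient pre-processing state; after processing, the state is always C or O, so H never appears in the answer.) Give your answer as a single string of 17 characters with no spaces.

State after each event:
  event#1 t=0ms outcome=S: state=CLOSED
  event#2 t=2ms outcome=S: state=CLOSED
  event#3 t=5ms outcome=F: state=CLOSED
  event#4 t=7ms outcome=F: state=OPEN
  event#5 t=11ms outcome=F: state=OPEN
  event#6 t=14ms outcome=S: state=OPEN
  event#7 t=18ms outcome=F: state=OPEN
  event#8 t=20ms outcome=S: state=OPEN
  event#9 t=22ms outcome=S: state=CLOSED
  event#10 t=23ms outcome=S: state=CLOSED
  event#11 t=25ms outcome=S: state=CLOSED
  event#12 t=26ms outcome=F: state=CLOSED
  event#13 t=28ms outcome=F: state=OPEN
  event#14 t=30ms outcome=F: state=OPEN
  event#15 t=31ms outcome=F: state=OPEN
  event#16 t=33ms outcome=S: state=CLOSED
  event#17 t=37ms outcome=S: state=CLOSED

Answer: CCCOOOOOCCCCOOOCC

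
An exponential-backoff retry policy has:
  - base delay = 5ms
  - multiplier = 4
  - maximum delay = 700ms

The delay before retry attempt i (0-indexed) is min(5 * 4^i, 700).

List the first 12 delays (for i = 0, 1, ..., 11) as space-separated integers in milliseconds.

Computing each delay:
  i=0: min(5*4^0, 700) = 5
  i=1: min(5*4^1, 700) = 20
  i=2: min(5*4^2, 700) = 80
  i=3: min(5*4^3, 700) = 320
  i=4: min(5*4^4, 700) = 700
  i=5: min(5*4^5, 700) = 700
  i=6: min(5*4^6, 700) = 700
  i=7: min(5*4^7, 700) = 700
  i=8: min(5*4^8, 700) = 700
  i=9: min(5*4^9, 700) = 700
  i=10: min(5*4^10, 700) = 700
  i=11: min(5*4^11, 700) = 700

Answer: 5 20 80 320 700 700 700 700 700 700 700 700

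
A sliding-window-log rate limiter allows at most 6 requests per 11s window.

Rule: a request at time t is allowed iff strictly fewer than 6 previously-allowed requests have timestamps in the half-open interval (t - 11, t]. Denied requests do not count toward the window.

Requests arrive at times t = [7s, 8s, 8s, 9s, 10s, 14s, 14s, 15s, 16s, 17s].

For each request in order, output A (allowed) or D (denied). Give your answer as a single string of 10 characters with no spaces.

Answer: AAAAAADDDD

Derivation:
Tracking allowed requests in the window:
  req#1 t=7s: ALLOW
  req#2 t=8s: ALLOW
  req#3 t=8s: ALLOW
  req#4 t=9s: ALLOW
  req#5 t=10s: ALLOW
  req#6 t=14s: ALLOW
  req#7 t=14s: DENY
  req#8 t=15s: DENY
  req#9 t=16s: DENY
  req#10 t=17s: DENY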